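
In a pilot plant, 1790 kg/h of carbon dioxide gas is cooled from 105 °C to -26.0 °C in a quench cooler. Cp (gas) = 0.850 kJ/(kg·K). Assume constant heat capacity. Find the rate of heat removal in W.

Q = ṁ·Cp·ΔT = 1790 × 0.850 × (-26.0 − 105) = -199320 kJ/h
Converting: 199320 / 3600 s = 55.366 kW
Cooling duty = 55366 W

Q_c = 55400 W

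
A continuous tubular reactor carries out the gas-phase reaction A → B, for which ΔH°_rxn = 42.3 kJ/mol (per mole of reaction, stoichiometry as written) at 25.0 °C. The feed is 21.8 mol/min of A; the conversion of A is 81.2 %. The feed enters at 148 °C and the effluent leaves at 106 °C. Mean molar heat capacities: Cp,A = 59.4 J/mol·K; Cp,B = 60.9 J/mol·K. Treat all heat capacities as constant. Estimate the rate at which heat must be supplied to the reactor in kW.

Extent of reaction ξ = 0.812 × 21.8 = 17.702 mol/min
Reaction term: ξ·ΔH°_rxn = 17.702 × 42.3 = 748.78 kJ/min
Sensible, feed 148→25 °C: -159.28 kJ/min
Outlet flows (mol/min): A 4.0984, B 17.702
Sensible, products 25→106 °C: 107.04 kJ/min
Q = ΔH = 696.54 kJ/min = 11.609 kW
Heat supplied = 11.609 kW

Q_in = 11.6 kW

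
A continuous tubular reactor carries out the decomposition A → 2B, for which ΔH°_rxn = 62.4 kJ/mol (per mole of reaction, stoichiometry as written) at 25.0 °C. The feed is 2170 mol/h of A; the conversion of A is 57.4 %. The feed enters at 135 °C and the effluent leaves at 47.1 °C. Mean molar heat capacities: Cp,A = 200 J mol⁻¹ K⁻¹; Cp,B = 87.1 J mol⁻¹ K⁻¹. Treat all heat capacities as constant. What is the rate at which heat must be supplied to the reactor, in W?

Q_in = 10800 W

Extent of reaction ξ = 0.574 × 2170 = 1245.6 mol/h
Reaction term: ξ·ΔH°_rxn = 1245.6 × 62.4 = 77724 kJ/h
Sensible, feed 135→25 °C: -47740 kJ/h
Outlet flows (mol/h): A 924.42, B 2491.2
Sensible, products 25→47.1 °C: 8881.2 kJ/h
Q = ΔH = 38865 kJ/h = 10.796 kW
Heat supplied = 10796 W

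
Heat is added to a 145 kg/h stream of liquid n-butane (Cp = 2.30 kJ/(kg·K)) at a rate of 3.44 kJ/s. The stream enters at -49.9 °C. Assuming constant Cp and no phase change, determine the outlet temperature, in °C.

Q = 3.44 kJ/s = 12384 kJ/h
ΔT = Q/(ṁ·Cp) = 12384/(145×2.30) = 37.133 K
T_out = -49.9 + 37.133 = -12.767 °C

T_out = -12.8 °C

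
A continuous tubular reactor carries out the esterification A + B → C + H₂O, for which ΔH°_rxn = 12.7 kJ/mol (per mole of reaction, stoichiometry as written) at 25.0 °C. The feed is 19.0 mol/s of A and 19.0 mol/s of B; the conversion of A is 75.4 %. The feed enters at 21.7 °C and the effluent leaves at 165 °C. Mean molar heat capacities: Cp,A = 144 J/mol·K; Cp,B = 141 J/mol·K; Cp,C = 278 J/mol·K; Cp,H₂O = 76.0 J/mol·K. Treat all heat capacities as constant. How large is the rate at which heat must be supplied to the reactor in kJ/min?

Extent of reaction ξ = 0.754 × 19.0 = 14.326 mol/s
Reaction term: ξ·ΔH°_rxn = 14.326 × 12.7 = 181.94 kJ/s
Sensible, feed 21.7→25 °C: 17.87 kJ/s
Outlet flows (mol/s): A 4.674, B 4.674, C 14.326, H₂O 14.326
Sensible, products 25→165 °C: 896.49 kJ/s
Q = ΔH = 1096.3 kJ/s = 1096.3 kW
Heat supplied = 65778 kJ/min

Q_in = 65800 kJ/min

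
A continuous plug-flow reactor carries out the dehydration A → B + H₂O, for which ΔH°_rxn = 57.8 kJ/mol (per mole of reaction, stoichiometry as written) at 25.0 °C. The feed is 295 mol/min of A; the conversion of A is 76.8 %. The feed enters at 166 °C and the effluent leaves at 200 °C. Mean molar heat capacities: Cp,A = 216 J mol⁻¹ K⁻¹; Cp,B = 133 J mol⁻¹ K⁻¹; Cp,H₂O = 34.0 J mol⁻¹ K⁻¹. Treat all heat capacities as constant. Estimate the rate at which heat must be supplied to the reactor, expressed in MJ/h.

Q_in = 799 MJ/h

Extent of reaction ξ = 0.768 × 295 = 226.56 mol/min
Reaction term: ξ·ΔH°_rxn = 226.56 × 57.8 = 13095 kJ/min
Sensible, feed 166→25 °C: -8984.5 kJ/min
Outlet flows (mol/min): A 68.44, B 226.56, H₂O 226.56
Sensible, products 25→200 °C: 9208.2 kJ/min
Q = ΔH = 13319 kJ/min = 221.98 kW
Heat supplied = 799.13 MJ/h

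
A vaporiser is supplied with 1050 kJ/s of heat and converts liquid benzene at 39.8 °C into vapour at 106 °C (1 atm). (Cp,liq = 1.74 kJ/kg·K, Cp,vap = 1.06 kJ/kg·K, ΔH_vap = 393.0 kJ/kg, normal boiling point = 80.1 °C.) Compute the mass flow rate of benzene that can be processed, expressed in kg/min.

Δh = 1.74×(80.1−39.8) + 393.0 + 1.06×(106−80.1) = 490.58 kJ/kg
Q = 1050 kJ/s = 1050 kJ/s = 63000 kJ/min
ṁ = Q/Δh = 63000 / 490.58 = 128.42 kg/min

ṁ = 128 kg/min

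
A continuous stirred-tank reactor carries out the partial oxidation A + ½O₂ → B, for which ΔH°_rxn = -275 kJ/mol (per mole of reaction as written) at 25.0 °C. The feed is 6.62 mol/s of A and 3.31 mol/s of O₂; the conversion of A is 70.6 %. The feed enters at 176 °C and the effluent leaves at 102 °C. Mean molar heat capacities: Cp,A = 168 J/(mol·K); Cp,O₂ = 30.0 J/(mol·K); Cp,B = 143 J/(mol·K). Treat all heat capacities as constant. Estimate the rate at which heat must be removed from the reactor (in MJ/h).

Extent of reaction ξ = 0.706 × 6.62 = 4.6737 mol/s
Reaction term: ξ·ΔH°_rxn = 4.6737 × -275 = -1285.3 kJ/s
Sensible, feed 176→25 °C: -182.93 kJ/s
Outlet flows (mol/s): A 1.9463, O₂ 0.97314, B 4.6737
Sensible, products 25→102 °C: 78.887 kJ/s
Q = ΔH = -1389.3 kJ/s = -1389.3 kW
Heat removed = 5001.5 MJ/h

Q_out = 5000 MJ/h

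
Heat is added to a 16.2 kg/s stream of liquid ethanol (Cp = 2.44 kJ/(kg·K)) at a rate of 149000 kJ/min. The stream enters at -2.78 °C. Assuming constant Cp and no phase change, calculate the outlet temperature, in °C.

T_out = 60.0 °C

Q = 149000 kJ/min = 2483.3 kJ/s
ΔT = Q/(ṁ·Cp) = 2483.3/(16.2×2.44) = 62.825 K
T_out = -2.78 + 62.825 = 60.045 °C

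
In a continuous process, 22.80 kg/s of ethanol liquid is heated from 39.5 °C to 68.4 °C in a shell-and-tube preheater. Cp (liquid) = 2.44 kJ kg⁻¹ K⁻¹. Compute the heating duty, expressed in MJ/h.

Q = 5790 MJ/h

Q = ṁ·Cp·ΔT = 22.80 × 2.44 × (68.4 − 39.5) = 1607.8 kJ/s
Heating duty = 5788 MJ/h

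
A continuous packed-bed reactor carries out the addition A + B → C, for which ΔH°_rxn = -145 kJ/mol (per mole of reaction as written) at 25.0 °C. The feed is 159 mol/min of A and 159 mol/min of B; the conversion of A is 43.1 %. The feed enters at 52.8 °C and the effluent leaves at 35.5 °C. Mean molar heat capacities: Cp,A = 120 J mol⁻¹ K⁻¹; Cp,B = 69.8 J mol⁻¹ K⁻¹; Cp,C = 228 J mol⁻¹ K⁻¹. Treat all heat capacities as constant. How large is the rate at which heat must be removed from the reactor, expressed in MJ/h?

Q_out = 626 MJ/h

Extent of reaction ξ = 0.431 × 159 = 68.529 mol/min
Reaction term: ξ·ΔH°_rxn = 68.529 × -145 = -9936.7 kJ/min
Sensible, feed 52.8→25 °C: -838.95 kJ/min
Outlet flows (mol/min): A 90.471, B 90.471, C 68.529
Sensible, products 25→35.5 °C: 344.36 kJ/min
Q = ΔH = -10431 kJ/min = -173.86 kW
Heat removed = 625.88 MJ/h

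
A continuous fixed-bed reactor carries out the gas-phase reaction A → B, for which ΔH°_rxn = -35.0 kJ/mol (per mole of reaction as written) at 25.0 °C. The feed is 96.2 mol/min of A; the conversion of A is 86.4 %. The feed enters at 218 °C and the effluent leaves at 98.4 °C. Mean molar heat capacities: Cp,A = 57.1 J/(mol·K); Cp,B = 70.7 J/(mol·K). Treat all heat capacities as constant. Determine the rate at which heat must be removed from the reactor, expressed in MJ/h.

Extent of reaction ξ = 0.864 × 96.2 = 83.117 mol/min
Reaction term: ξ·ΔH°_rxn = 83.117 × -35.0 = -2909.1 kJ/min
Sensible, feed 218→25 °C: -1060.2 kJ/min
Outlet flows (mol/min): A 13.083, B 83.117
Sensible, products 25→98.4 °C: 486.16 kJ/min
Q = ΔH = -3483.1 kJ/min = -58.051 kW
Heat removed = 208.98 MJ/h

Q_out = 209 MJ/h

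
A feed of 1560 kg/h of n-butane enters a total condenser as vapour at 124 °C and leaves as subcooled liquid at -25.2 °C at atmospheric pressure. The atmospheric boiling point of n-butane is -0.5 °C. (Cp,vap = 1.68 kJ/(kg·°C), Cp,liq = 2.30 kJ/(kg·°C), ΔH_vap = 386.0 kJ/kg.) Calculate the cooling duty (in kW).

Q_c = 283 kW

vapour 124→-0.5 °C: -209.16 kJ/kg
condensation at -0.5 °C: -386 kJ/kg
liquid -0.5→-25.2 °C: -56.81 kJ/kg
Δh = -209.16 + -386 + -56.81 = -651.97 kJ/kg
Q = ṁ·Δh = 1560 kg/h × -651.97 kJ/kg = -1.0171e+06 kJ/h
|Q| = 282.52 kW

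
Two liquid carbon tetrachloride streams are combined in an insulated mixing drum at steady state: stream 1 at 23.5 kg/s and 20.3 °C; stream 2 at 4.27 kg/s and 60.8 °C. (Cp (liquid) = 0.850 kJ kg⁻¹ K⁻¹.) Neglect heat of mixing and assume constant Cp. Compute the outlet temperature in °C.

T_out = 26.5 °C

Energy balance with Q = 0: Σ ṁᵢCp,ᵢ(T_out − Tᵢ) = 0
Σ ṁᵢCp,ᵢTᵢ = 23.5×0.850×20.3 + 4.27×0.850×60.8 = 626.17
Σ ṁᵢCp,ᵢ = 23.5×0.850 + 4.27×0.850 = 23.604
T_out = 626.17 / 23.604 = 26.527 °C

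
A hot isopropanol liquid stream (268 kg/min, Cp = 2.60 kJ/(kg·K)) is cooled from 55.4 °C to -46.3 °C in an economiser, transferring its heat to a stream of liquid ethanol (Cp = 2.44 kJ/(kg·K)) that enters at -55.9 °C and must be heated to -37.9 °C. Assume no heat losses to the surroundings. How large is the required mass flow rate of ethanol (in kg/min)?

Heat released by hot stream: Q = 268 × 2.60 × (55.4 − -46.3) = 70865 kJ/min
Energy balance on cold side (adiabatic exchanger): Q = ṁ_c·Cp_c·(T_c,out − T_c,in)
ṁ_c = 70865 / [2.44 × (-37.9 − -55.9)] = 1613.5 kg/min

ṁ_c = 1610 kg/min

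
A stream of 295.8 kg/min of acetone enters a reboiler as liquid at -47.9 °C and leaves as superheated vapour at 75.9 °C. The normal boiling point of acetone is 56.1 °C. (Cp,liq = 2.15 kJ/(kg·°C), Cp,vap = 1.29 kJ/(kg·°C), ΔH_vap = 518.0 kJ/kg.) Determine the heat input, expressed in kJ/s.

liquid -47.9→56.1 °C: 223.6 kJ/kg
vaporisation at 56.1 °C: 518 kJ/kg
vapour 56.1→75.9 °C: 25.542 kJ/kg
Δh = 223.6 + 518 + 25.542 = 767.14 kJ/kg
Q = ṁ·Δh = 295.8 kg/min × 767.14 kJ/kg = 226920 kJ/min
|Q| = 3782 kW

Q = 3780 kJ/s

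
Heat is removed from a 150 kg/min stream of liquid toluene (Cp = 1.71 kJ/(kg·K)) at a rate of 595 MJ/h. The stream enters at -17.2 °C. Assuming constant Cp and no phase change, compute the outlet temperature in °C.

T_out = -55.9 °C

Q = 595 MJ/h = 9916.7 kJ/min
ΔT = Q/(ṁ·Cp) = 9916.7/(150×1.71) = 38.661 K
T_out = -17.2 − 38.661 = -55.861 °C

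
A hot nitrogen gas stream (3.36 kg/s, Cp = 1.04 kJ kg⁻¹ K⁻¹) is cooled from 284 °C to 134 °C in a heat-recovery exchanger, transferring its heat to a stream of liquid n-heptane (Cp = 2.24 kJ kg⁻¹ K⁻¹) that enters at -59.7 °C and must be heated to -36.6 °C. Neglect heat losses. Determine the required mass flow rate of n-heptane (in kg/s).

Heat released by hot stream: Q = 3.36 × 1.04 × (284 − 134) = 524.16 kJ/s
Energy balance on cold side (adiabatic exchanger): Q = ṁ_c·Cp_c·(T_c,out − T_c,in)
ṁ_c = 524.16 / [2.24 × (-36.6 − -59.7)] = 10.13 kg/s

ṁ_c = 10.1 kg/s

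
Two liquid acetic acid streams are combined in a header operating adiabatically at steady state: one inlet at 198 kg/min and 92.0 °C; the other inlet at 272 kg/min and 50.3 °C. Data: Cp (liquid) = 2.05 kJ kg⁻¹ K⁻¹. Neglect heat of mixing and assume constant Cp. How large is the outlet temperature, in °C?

No heat crosses the boundary, so H_out = H_in.
Σ ṁᵢCp,ᵢTᵢ = 198×2.05×92.0 + 272×2.05×50.3 = 65390
Σ ṁᵢCp,ᵢ = 198×2.05 + 272×2.05 = 963.5
T_out = 65390 / 963.5 = 67.867 °C

T_out = 67.9 °C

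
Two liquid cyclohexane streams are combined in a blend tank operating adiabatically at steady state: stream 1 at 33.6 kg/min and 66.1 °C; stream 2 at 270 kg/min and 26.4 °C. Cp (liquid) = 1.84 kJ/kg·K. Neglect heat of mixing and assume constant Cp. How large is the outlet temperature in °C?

T_out = 30.8 °C

No heat crosses the boundary, so H_out = H_in.
Σ ṁᵢCp,ᵢTᵢ = 33.6×1.84×66.1 + 270×1.84×26.4 = 17202
Σ ṁᵢCp,ᵢ = 33.6×1.84 + 270×1.84 = 558.62
T_out = 17202 / 558.62 = 30.794 °C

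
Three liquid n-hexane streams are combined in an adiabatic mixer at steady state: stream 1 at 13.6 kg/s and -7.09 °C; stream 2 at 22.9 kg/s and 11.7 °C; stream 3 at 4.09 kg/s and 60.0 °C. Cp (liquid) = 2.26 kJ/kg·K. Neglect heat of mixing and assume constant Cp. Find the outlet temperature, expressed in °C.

Energy balance with Q = 0: Σ ṁᵢCp,ᵢ(T_out − Tᵢ) = 0
Σ ṁᵢCp,ᵢTᵢ = 13.6×2.26×-7.09 + 22.9×2.26×11.7 + 4.09×2.26×60.0 = 942.21
Σ ṁᵢCp,ᵢ = 13.6×2.26 + 22.9×2.26 + 4.09×2.26 = 91.733
T_out = 942.21 / 91.733 = 10.271 °C

T_out = 10.3 °C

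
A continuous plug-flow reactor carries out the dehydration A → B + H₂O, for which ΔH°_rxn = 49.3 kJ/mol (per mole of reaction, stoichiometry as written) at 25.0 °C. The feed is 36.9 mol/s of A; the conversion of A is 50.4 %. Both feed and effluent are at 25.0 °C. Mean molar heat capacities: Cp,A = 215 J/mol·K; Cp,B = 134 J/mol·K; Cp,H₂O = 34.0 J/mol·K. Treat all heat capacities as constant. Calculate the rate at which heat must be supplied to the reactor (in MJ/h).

Q_in = 3300 MJ/h

Extent of reaction ξ = 0.504 × 36.9 = 18.598 mol/s
Reaction term: ξ·ΔH°_rxn = 18.598 × 49.3 = 916.86 kJ/s
Q = ΔH = 916.86 kJ/s = 916.86 kW
Heat supplied = 3300.7 MJ/h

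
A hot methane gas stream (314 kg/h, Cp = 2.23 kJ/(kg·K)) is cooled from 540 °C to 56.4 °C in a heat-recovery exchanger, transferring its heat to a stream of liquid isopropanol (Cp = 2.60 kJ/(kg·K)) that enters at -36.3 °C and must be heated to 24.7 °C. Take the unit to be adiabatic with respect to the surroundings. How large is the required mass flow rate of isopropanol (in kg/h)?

ṁ_c = 2140 kg/h

Heat released by hot stream: Q = 314 × 2.23 × (540 − 56.4) = 338630 kJ/h
Energy balance on cold side (adiabatic exchanger): Q = ṁ_c·Cp_c·(T_c,out − T_c,in)
ṁ_c = 338630 / [2.60 × (24.7 − -36.3)] = 2135.1 kg/h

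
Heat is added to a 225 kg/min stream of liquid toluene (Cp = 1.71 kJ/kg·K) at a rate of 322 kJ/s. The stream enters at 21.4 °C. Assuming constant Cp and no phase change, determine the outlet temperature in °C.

T_out = 71.6 °C

Q = 322 kJ/s = 19320 kJ/min
ΔT = Q/(ṁ·Cp) = 19320/(225×1.71) = 50.214 K
T_out = 21.4 + 50.214 = 71.614 °C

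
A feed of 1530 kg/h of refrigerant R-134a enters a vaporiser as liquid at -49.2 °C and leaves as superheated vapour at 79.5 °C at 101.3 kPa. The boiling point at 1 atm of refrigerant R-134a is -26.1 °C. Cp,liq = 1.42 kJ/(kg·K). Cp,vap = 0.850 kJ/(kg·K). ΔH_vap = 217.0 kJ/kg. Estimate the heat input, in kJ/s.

Q = 144 kJ/s

liquid -49.2→-26.1 °C: 32.802 kJ/kg
vaporisation at -26.1 °C: 217 kJ/kg
vapour -26.1→79.5 °C: 89.76 kJ/kg
Δh = 32.802 + 217 + 89.76 = 339.56 kJ/kg
Q = ṁ·Δh = 1530 kg/h × 339.56 kJ/kg = 519530 kJ/h
|Q| = 144.31 kW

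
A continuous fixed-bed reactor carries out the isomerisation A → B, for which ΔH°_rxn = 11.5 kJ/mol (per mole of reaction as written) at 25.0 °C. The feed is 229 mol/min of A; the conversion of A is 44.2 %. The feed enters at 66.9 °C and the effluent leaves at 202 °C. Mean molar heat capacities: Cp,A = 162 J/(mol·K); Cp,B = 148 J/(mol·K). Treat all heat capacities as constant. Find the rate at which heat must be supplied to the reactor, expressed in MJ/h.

Extent of reaction ξ = 0.442 × 229 = 101.22 mol/min
Reaction term: ξ·ΔH°_rxn = 101.22 × 11.5 = 1164 kJ/min
Sensible, feed 66.9→25 °C: -1554.4 kJ/min
Outlet flows (mol/min): A 127.78, B 101.22
Sensible, products 25→202 °C: 6315.5 kJ/min
Q = ΔH = 5925.1 kJ/min = 98.752 kW
Heat supplied = 355.51 MJ/h

Q_in = 356 MJ/h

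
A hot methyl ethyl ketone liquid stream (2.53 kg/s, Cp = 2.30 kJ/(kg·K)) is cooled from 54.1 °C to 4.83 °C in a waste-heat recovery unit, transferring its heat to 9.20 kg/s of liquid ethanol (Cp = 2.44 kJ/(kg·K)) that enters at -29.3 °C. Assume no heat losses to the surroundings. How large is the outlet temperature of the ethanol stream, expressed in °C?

Heat released by hot stream: Q = 2.53 × 2.30 × (54.1 − 4.83) = 286.7 kJ/s
Energy balance on cold side (adiabatic exchanger): Q = ṁ_c·Cp_c·(T_c,out − T_c,in)
T_c,out = -29.3 + 286.7/(9.20 × 2.44) = -16.528 °C

T_c,out = -16.5 °C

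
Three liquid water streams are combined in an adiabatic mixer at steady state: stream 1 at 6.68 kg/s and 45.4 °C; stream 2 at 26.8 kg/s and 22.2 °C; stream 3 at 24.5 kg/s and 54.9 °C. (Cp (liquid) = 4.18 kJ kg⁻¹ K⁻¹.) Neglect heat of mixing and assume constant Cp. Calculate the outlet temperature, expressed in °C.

Energy balance with Q = 0: Σ ṁᵢCp,ᵢ(T_out − Tᵢ) = 0
Σ ṁᵢCp,ᵢTᵢ = 6.68×4.18×45.4 + 26.8×4.18×22.2 + 24.5×4.18×54.9 = 9376.9
Σ ṁᵢCp,ᵢ = 6.68×4.18 + 26.8×4.18 + 24.5×4.18 = 242.36
T_out = 9376.9 / 242.36 = 38.691 °C

T_out = 38.7 °C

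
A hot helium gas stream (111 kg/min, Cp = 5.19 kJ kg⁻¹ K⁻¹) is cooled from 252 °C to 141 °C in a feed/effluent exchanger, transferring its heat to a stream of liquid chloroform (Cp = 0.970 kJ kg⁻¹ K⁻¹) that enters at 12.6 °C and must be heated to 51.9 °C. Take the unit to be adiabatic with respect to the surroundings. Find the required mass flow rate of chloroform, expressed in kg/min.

ṁ_c = 1680 kg/min

Heat released by hot stream: Q = 111 × 5.19 × (252 − 141) = 63946 kJ/min
Energy balance on cold side (adiabatic exchanger): Q = ṁ_c·Cp_c·(T_c,out − T_c,in)
ṁ_c = 63946 / [0.970 × (51.9 − 12.6)] = 1677.4 kg/min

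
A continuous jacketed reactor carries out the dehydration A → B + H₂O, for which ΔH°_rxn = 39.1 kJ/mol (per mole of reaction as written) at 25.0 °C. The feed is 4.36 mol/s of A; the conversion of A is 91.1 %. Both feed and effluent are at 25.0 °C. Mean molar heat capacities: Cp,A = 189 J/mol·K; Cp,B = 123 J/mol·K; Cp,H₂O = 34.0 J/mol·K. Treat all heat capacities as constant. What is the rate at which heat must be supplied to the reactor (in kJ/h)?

Extent of reaction ξ = 0.911 × 4.36 = 3.972 mol/s
Reaction term: ξ·ΔH°_rxn = 3.972 × 39.1 = 155.3 kJ/s
Q = ΔH = 155.3 kJ/s = 155.3 kW
Heat supplied = 559090 kJ/h

Q_in = 559000 kJ/h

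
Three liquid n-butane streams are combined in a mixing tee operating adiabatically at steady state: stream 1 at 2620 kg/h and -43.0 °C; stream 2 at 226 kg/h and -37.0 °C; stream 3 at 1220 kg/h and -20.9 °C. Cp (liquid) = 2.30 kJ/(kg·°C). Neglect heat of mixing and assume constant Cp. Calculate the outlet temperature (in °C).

No heat crosses the boundary, so H_out = H_in.
T_out = Σ ṁᵢCp,ᵢTᵢ / Σ ṁᵢCp,ᵢ
      = -337000 / 9351.8 = -36.035 °C

T_out = -36.0 °C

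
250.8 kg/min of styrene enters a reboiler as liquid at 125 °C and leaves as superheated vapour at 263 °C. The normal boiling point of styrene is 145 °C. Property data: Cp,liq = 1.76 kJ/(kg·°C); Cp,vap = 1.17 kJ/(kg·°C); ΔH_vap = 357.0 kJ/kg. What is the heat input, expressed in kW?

liquid 125→145 °C: 35.2 kJ/kg
vaporisation at 145 °C: 357 kJ/kg
vapour 145→263 °C: 138.06 kJ/kg
Δh = 35.2 + 357 + 138.06 = 530.26 kJ/kg
Q = ṁ·Δh = 250.8 kg/min × 530.26 kJ/kg = 132990 kJ/min
|Q| = 2216.5 kW

Q = 2220 kW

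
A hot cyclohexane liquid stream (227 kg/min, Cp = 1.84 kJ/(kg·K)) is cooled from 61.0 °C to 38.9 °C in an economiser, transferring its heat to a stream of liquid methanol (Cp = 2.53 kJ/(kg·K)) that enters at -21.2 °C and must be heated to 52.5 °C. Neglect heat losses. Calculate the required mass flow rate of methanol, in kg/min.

Heat released by hot stream: Q = 227 × 1.84 × (61.0 − 38.9) = 9230.7 kJ/min
Energy balance on cold side (adiabatic exchanger): Q = ṁ_c·Cp_c·(T_c,out − T_c,in)
ṁ_c = 9230.7 / [2.53 × (52.5 − -21.2)] = 49.505 kg/min

ṁ_c = 49.5 kg/min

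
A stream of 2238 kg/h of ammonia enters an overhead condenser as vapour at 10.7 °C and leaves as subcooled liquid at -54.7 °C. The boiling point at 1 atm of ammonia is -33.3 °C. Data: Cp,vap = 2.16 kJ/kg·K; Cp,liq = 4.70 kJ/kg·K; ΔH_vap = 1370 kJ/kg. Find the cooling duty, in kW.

vapour 10.7→-33.3 °C: -95.04 kJ/kg
condensation at -33.3 °C: -1370 kJ/kg
liquid -33.3→-54.7 °C: -100.58 kJ/kg
Δh = -95.04 + -1370 + -100.58 = -1565.6 kJ/kg
Q = ṁ·Δh = 2238 kg/h × -1565.6 kJ/kg = -3.5039e+06 kJ/h
|Q| = 973.29 kW

Q_c = 973 kW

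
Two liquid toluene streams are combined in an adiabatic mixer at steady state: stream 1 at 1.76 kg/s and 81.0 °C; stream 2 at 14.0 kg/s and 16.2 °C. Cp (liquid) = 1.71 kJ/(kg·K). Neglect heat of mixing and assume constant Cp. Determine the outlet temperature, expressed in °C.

Energy balance with Q = 0: Σ ṁᵢCp,ᵢ(T_out − Tᵢ) = 0
Σ ṁᵢCp,ᵢTᵢ = 1.76×1.71×81.0 + 14.0×1.71×16.2 = 631.61
Σ ṁᵢCp,ᵢ = 1.76×1.71 + 14.0×1.71 = 26.95
T_out = 631.61 / 26.95 = 23.437 °C

T_out = 23.4 °C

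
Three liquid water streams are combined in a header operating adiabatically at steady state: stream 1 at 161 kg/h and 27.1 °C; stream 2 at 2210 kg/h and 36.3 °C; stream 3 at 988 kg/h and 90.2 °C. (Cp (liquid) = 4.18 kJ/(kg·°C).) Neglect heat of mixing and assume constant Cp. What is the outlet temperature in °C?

T_out = 51.7 °C

Energy balance with Q = 0: Σ ṁᵢCp,ᵢ(T_out − Tᵢ) = 0
Σ ṁᵢCp,ᵢTᵢ = 161×4.18×27.1 + 2210×4.18×36.3 + 988×4.18×90.2 = 726080
Σ ṁᵢCp,ᵢ = 161×4.18 + 2210×4.18 + 988×4.18 = 14041
T_out = 726080 / 14041 = 51.713 °C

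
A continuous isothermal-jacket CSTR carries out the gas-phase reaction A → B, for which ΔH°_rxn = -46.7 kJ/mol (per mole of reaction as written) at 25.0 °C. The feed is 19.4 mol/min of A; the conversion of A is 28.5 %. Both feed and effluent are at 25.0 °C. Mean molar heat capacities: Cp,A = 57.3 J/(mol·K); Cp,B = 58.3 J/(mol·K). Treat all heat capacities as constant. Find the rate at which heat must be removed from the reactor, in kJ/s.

Q_out = 4.30 kJ/s

Extent of reaction ξ = 0.285 × 19.4 = 5.529 mol/min
Reaction term: ξ·ΔH°_rxn = 5.529 × -46.7 = -258.2 kJ/min
Q = ΔH = -258.2 kJ/min = -4.3034 kW
Heat removed = 4.3034 kJ/s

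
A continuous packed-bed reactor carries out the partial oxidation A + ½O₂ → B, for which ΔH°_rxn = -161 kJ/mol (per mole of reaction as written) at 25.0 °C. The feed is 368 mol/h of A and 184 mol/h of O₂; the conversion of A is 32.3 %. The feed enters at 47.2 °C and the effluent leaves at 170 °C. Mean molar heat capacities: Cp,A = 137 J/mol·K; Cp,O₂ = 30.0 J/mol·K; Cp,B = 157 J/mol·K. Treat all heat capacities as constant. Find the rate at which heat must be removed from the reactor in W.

Extent of reaction ξ = 0.323 × 368 = 118.86 mol/h
Reaction term: ξ·ΔH°_rxn = 118.86 × -161 = -19137 kJ/h
Sensible, feed 47.2→25 °C: -1241.8 kJ/h
Outlet flows (mol/h): A 249.14, O₂ 124.57, B 118.86
Sensible, products 25→170 °C: 8196.9 kJ/h
Q = ΔH = -12182 kJ/h = -3.3839 kW
Heat removed = 3383.9 W

Q_out = 3380 W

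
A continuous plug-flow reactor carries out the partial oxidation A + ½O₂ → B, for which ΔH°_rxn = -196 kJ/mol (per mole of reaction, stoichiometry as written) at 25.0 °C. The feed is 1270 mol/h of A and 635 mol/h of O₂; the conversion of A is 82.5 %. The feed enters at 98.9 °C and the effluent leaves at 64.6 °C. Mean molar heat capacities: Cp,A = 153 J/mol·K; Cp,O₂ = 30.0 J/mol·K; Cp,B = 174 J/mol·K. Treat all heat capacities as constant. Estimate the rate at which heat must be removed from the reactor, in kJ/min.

Extent of reaction ξ = 0.825 × 1270 = 1047.8 mol/h
Reaction term: ξ·ΔH°_rxn = 1047.8 × -196 = -205360 kJ/h
Sensible, feed 98.9→25 °C: -15767 kJ/h
Outlet flows (mol/h): A 222.25, O₂ 111.12, B 1047.8
Sensible, products 25→64.6 °C: 8698 kJ/h
Q = ΔH = -212430 kJ/h = -59.008 kW
Heat removed = 3540.5 kJ/min

Q_out = 3540 kJ/min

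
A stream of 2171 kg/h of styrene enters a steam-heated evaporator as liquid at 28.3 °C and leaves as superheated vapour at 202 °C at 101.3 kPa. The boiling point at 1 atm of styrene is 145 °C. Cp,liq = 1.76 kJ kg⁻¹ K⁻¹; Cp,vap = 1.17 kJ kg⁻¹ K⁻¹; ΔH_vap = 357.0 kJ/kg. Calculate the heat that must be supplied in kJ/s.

liquid 28.3→145 °C: 205.39 kJ/kg
vaporisation at 145 °C: 357 kJ/kg
vapour 145→202 °C: 66.69 kJ/kg
Δh = 205.39 + 357 + 66.69 = 629.08 kJ/kg
Q = ṁ·Δh = 2171 kg/h × 629.08 kJ/kg = 1.3657e+06 kJ/h
|Q| = 379.37 kW

Q = 379 kJ/s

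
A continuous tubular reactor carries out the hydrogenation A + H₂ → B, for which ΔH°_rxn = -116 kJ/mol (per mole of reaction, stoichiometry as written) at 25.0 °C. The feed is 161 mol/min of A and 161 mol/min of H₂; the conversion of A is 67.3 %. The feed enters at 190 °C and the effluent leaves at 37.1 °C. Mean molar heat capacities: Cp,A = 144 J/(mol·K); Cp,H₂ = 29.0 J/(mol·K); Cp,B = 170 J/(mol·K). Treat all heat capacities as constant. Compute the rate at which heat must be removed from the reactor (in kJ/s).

Q_out = 281 kJ/s

Extent of reaction ξ = 0.673 × 161 = 108.35 mol/min
Reaction term: ξ·ΔH°_rxn = 108.35 × -116 = -12569 kJ/min
Sensible, feed 190→25 °C: -4595.7 kJ/min
Outlet flows (mol/min): A 52.647, H₂ 52.647, B 108.35
Sensible, products 25→37.1 °C: 333.09 kJ/min
Q = ΔH = -16832 kJ/min = -280.53 kW
Heat removed = 280.53 kJ/s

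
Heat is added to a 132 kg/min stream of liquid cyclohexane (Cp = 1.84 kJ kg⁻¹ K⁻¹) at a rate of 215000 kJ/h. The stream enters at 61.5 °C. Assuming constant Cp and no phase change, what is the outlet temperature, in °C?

Q = 215000 kJ/h = 3583.3 kJ/min
ΔT = Q/(ṁ·Cp) = 3583.3/(132×1.84) = 14.754 K
T_out = 61.5 + 14.754 = 76.254 °C

T_out = 76.3 °C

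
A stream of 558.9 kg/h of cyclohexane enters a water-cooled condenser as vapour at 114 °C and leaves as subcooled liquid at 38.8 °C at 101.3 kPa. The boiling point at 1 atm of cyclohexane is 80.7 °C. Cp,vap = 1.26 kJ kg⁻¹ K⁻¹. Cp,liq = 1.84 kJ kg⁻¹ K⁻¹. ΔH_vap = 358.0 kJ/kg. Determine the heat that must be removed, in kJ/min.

Q_c = 4440 kJ/min

vapour 114→80.7 °C: -41.958 kJ/kg
condensation at 80.7 °C: -358 kJ/kg
liquid 80.7→38.8 °C: -77.096 kJ/kg
Δh = -41.958 + -358 + -77.096 = -477.05 kJ/kg
Q = ṁ·Δh = 558.9 kg/h × -477.05 kJ/kg = -266630 kJ/h
|Q| = 74.063 kW = 4443.8 kJ/min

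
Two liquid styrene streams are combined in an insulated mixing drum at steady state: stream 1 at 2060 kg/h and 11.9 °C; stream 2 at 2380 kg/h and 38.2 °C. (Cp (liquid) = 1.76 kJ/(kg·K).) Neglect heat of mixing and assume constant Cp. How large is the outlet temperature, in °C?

T_out = 26.0 °C

Adiabatic, steady state ⇒ Σ ṁᵢCp,ᵢ(T_out − Tᵢ) = 0
T_out = Σ ṁᵢCp,ᵢTᵢ / Σ ṁᵢCp,ᵢ
      = 203160 / 7814.4 = 25.998 °C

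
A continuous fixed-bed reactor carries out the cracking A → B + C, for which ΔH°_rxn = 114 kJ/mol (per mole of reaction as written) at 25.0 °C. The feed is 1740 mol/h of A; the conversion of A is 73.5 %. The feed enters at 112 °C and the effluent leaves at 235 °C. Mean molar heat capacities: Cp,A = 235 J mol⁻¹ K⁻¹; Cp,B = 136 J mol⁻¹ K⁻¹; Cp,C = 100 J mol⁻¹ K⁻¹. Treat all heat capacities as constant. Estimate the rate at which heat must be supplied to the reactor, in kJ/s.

Extent of reaction ξ = 0.735 × 1740 = 1278.9 mol/h
Reaction term: ξ·ΔH°_rxn = 1278.9 × 114 = 145790 kJ/h
Sensible, feed 112→25 °C: -35574 kJ/h
Outlet flows (mol/h): A 461.1, B 1278.9, C 1278.9
Sensible, products 25→235 °C: 86138 kJ/h
Q = ΔH = 196360 kJ/h = 54.544 kW
Heat supplied = 54.544 kJ/s

Q_in = 54.5 kJ/s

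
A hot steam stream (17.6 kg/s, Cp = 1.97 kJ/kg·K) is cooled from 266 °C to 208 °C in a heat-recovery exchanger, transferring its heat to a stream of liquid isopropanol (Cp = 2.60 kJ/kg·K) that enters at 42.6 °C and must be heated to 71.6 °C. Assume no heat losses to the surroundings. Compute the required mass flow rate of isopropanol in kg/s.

ṁ_c = 26.7 kg/s

Heat released by hot stream: Q = 17.6 × 1.97 × (266 − 208) = 2011 kJ/s
Energy balance on cold side (adiabatic exchanger): Q = ṁ_c·Cp_c·(T_c,out − T_c,in)
ṁ_c = 2011 / [2.60 × (71.6 − 42.6)] = 26.671 kg/s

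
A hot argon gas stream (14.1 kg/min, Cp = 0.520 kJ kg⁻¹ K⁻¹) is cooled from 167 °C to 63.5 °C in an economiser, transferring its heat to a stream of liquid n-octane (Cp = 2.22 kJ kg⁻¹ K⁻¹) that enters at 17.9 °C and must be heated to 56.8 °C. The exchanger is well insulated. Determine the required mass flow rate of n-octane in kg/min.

ṁ_c = 8.79 kg/min

Heat released by hot stream: Q = 14.1 × 0.520 × (167 − 63.5) = 758.86 kJ/min
Energy balance on cold side (adiabatic exchanger): Q = ṁ_c·Cp_c·(T_c,out − T_c,in)
ṁ_c = 758.86 / [2.22 × (56.8 − 17.9)] = 8.7874 kg/min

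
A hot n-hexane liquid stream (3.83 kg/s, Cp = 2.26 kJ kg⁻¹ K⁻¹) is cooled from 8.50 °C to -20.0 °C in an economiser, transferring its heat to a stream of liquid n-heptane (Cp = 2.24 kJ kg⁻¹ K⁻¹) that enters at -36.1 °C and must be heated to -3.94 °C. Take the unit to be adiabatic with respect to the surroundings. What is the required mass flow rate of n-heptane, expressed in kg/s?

ṁ_c = 3.42 kg/s

Heat released by hot stream: Q = 3.83 × 2.26 × (8.50 − -20.0) = 246.69 kJ/s
Energy balance on cold side (adiabatic exchanger): Q = ṁ_c·Cp_c·(T_c,out − T_c,in)
ṁ_c = 246.69 / [2.24 × (-3.94 − -36.1)] = 3.4244 kg/s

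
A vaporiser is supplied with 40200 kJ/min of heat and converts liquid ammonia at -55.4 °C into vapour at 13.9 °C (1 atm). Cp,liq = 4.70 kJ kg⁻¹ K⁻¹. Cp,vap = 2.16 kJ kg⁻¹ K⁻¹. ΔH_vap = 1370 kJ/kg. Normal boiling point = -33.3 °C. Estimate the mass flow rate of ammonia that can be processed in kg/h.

ṁ = 1530 kg/h

Δh = 4.70×(-33.3−-55.4) + 1370 + 2.16×(13.9−-33.3) = 1575.8 kJ/kg
Q = 40200 kJ/min = 670 kJ/s = 2.412e+06 kJ/h
ṁ = Q/Δh = 2.412e+06 / 1575.8 = 1530.6 kg/h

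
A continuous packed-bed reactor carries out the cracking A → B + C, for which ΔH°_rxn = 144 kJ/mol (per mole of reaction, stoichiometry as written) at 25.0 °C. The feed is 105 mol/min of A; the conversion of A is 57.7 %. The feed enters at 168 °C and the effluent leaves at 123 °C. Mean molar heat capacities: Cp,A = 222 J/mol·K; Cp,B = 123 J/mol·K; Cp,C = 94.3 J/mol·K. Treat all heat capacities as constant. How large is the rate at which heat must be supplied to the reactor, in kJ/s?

Q_in = 127 kJ/s

Extent of reaction ξ = 0.577 × 105 = 60.585 mol/min
Reaction term: ξ·ΔH°_rxn = 60.585 × 144 = 8724.2 kJ/min
Sensible, feed 168→25 °C: -3333.3 kJ/min
Outlet flows (mol/min): A 44.415, B 60.585, C 60.585
Sensible, products 25→123 °C: 2256.5 kJ/min
Q = ΔH = 7647.4 kJ/min = 127.46 kW
Heat supplied = 127.46 kJ/s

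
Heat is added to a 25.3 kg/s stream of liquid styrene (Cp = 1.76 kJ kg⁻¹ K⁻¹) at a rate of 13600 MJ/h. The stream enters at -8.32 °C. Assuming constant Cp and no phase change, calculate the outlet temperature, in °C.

T_out = 76.5 °C

Q = 13600 MJ/h = 3777.8 kJ/s
ΔT = Q/(ṁ·Cp) = 3777.8/(25.3×1.76) = 84.84 K
T_out = -8.32 + 84.84 = 76.52 °C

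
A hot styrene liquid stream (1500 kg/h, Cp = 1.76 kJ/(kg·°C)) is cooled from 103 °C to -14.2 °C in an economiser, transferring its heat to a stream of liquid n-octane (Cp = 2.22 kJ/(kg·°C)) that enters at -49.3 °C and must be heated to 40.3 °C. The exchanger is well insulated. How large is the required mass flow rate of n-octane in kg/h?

ṁ_c = 1560 kg/h

Heat released by hot stream: Q = 1500 × 1.76 × (103 − -14.2) = 309410 kJ/h
Energy balance on cold side (adiabatic exchanger): Q = ṁ_c·Cp_c·(T_c,out − T_c,in)
ṁ_c = 309410 / [2.22 × (40.3 − -49.3)] = 1555.5 kg/h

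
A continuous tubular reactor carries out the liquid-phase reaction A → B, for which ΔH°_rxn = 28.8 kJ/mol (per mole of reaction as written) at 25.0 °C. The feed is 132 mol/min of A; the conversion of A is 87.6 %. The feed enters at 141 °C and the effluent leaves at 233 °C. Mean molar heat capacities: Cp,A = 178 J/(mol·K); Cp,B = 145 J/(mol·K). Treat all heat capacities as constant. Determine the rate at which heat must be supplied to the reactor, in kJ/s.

Q_in = 78.3 kJ/s

Extent of reaction ξ = 0.876 × 132 = 115.63 mol/min
Reaction term: ξ·ΔH°_rxn = 115.63 × 28.8 = 3330.2 kJ/min
Sensible, feed 141→25 °C: -2725.5 kJ/min
Outlet flows (mol/min): A 16.368, B 115.63
Sensible, products 25→233 °C: 4093.5 kJ/min
Q = ΔH = 4698.1 kJ/min = 78.302 kW
Heat supplied = 78.302 kJ/s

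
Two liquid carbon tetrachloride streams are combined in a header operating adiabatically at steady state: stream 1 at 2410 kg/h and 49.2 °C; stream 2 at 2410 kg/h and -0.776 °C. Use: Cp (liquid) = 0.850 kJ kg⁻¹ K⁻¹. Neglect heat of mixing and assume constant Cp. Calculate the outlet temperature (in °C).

Energy balance with Q = 0: Σ ṁᵢCp,ᵢ(T_out − Tᵢ) = 0
Σ ṁᵢCp,ᵢTᵢ = 2410×0.850×49.2 + 2410×0.850×-0.776 = 99197
Σ ṁᵢCp,ᵢ = 2410×0.850 + 2410×0.850 = 4097
T_out = 99197 / 4097 = 24.212 °C

T_out = 24.2 °C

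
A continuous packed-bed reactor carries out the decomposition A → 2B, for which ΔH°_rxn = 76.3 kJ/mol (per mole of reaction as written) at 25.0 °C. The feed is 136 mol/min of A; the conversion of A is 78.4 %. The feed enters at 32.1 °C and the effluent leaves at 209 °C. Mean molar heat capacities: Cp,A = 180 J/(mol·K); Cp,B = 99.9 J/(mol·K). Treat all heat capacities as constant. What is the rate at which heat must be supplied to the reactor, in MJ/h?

Extent of reaction ξ = 0.784 × 136 = 106.62 mol/min
Reaction term: ξ·ΔH°_rxn = 106.62 × 76.3 = 8135.4 kJ/min
Sensible, feed 32.1→25 °C: -173.81 kJ/min
Outlet flows (mol/min): A 29.376, B 213.25
Sensible, products 25→209 °C: 4892.8 kJ/min
Q = ΔH = 12854 kJ/min = 214.24 kW
Heat supplied = 771.26 MJ/h

Q_in = 771 MJ/h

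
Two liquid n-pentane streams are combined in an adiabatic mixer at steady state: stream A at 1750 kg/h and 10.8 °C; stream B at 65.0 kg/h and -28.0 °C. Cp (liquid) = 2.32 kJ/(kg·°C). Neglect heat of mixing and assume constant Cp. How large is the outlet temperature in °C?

Energy balance with Q = 0: Σ ṁᵢCp,ᵢ(T_out − Tᵢ) = 0
T_out = Σ ṁᵢCp,ᵢTᵢ / Σ ṁᵢCp,ᵢ
      = 39626 / 4210.8 = 9.4105 °C

T_out = 9.41 °C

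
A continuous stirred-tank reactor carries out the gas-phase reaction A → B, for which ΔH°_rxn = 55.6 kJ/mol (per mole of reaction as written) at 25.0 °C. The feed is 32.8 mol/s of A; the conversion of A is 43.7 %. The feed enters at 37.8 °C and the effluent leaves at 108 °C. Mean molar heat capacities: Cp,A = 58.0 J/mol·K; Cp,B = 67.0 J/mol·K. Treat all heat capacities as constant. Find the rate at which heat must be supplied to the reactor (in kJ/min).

Extent of reaction ξ = 0.437 × 32.8 = 14.334 mol/s
Reaction term: ξ·ΔH°_rxn = 14.334 × 55.6 = 796.95 kJ/s
Sensible, feed 37.8→25 °C: -24.351 kJ/s
Outlet flows (mol/s): A 18.466, B 14.334
Sensible, products 25→108 °C: 168.61 kJ/s
Q = ΔH = 941.2 kJ/s = 941.2 kW
Heat supplied = 56472 kJ/min

Q_in = 56500 kJ/min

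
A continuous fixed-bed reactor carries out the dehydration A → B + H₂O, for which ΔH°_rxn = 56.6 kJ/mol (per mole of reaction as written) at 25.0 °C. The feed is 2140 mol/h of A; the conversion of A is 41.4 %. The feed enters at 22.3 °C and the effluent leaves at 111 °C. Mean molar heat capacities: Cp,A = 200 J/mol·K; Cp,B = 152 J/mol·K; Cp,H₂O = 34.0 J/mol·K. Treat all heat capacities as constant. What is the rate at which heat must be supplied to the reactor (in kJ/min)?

Q_in = 1450 kJ/min

Extent of reaction ξ = 0.414 × 2140 = 885.96 mol/h
Reaction term: ξ·ΔH°_rxn = 885.96 × 56.6 = 50145 kJ/h
Sensible, feed 22.3→25 °C: 1155.6 kJ/h
Outlet flows (mol/h): A 1254, B 885.96, H₂O 885.96
Sensible, products 25→111 °C: 35741 kJ/h
Q = ΔH = 87042 kJ/h = 24.178 kW
Heat supplied = 1450.7 kJ/min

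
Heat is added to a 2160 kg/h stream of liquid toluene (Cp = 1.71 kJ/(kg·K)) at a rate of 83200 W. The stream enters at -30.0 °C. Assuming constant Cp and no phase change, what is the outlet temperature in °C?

Q = 83200 W = 299520 kJ/h
ΔT = Q/(ṁ·Cp) = 299520/(2160×1.71) = 81.092 K
T_out = -30.0 + 81.092 = 51.092 °C

T_out = 51.1 °C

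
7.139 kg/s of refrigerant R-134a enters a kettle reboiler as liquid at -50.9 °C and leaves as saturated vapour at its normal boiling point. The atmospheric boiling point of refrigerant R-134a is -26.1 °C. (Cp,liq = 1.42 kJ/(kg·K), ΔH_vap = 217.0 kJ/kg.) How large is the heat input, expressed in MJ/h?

liquid -50.9→-26.1 °C: 35.216 kJ/kg
vaporisation at -26.1 °C: 217 kJ/kg
Δh = 35.216 + 217 = 252.22 kJ/kg
Q = ṁ·Δh = 7.139 kg/s × 252.22 kJ/kg = 1800.6 kJ/s
|Q| = 1800.6 kW = 6482.1 MJ/h

Q = 6480 MJ/h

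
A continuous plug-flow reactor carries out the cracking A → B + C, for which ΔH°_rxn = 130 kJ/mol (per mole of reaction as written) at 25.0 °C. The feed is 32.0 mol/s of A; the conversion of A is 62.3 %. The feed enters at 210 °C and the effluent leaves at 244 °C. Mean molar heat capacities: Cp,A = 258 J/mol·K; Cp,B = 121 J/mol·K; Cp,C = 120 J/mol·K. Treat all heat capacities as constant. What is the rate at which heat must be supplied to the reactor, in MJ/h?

Extent of reaction ξ = 0.623 × 32.0 = 19.936 mol/s
Reaction term: ξ·ΔH°_rxn = 19.936 × 130 = 2591.7 kJ/s
Sensible, feed 210→25 °C: -1527.4 kJ/s
Outlet flows (mol/s): A 12.064, B 19.936, C 19.936
Sensible, products 25→244 °C: 1733.8 kJ/s
Q = ΔH = 2798.2 kJ/s = 2798.2 kW
Heat supplied = 10073 MJ/h

Q_in = 10100 MJ/h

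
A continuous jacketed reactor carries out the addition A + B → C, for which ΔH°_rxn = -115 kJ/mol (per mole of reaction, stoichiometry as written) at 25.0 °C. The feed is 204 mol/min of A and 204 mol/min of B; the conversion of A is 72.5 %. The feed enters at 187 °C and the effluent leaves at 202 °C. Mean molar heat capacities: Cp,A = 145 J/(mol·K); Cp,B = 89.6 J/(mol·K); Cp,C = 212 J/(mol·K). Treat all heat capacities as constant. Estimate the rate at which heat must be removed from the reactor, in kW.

Q_out = 281 kW

Extent of reaction ξ = 0.725 × 204 = 147.9 mol/min
Reaction term: ξ·ΔH°_rxn = 147.9 × -115 = -17008 kJ/min
Sensible, feed 187→25 °C: -7753.1 kJ/min
Outlet flows (mol/min): A 56.1, B 56.1, C 147.9
Sensible, products 25→202 °C: 7879.3 kJ/min
Q = ΔH = -16882 kJ/min = -281.37 kW
Heat removed = 281.37 kW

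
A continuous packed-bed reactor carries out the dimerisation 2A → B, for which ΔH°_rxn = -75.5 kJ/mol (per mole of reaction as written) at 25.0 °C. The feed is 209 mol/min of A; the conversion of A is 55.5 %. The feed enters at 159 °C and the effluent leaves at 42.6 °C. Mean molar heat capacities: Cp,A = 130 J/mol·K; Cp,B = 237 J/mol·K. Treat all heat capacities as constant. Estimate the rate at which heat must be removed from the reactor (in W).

Extent of reaction ξ = 0.555 × 209 / 2 = 57.998 mol/min
Reaction term: ξ·ΔH°_rxn = 57.998 × -75.5 = -4378.8 kJ/min
Sensible, feed 159→25 °C: -3640.8 kJ/min
Outlet flows (mol/min): A 93.005, B 57.998
Sensible, products 25→42.6 °C: 454.71 kJ/min
Q = ΔH = -7564.9 kJ/min = -126.08 kW
Heat removed = 126080 W

Q_out = 126000 W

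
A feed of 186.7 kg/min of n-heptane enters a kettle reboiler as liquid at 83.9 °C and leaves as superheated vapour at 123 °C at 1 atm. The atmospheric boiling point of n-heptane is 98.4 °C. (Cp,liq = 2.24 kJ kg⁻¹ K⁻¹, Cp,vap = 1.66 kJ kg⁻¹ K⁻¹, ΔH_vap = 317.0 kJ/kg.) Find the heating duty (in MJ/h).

Q = 4370 MJ/h

liquid 83.9→98.4 °C: 32.48 kJ/kg
vaporisation at 98.4 °C: 317 kJ/kg
vapour 98.4→123 °C: 40.836 kJ/kg
Δh = 32.48 + 317 + 40.836 = 390.32 kJ/kg
Q = ṁ·Δh = 186.7 kg/min × 390.32 kJ/kg = 72872 kJ/min
|Q| = 1214.5 kW = 4372.3 MJ/h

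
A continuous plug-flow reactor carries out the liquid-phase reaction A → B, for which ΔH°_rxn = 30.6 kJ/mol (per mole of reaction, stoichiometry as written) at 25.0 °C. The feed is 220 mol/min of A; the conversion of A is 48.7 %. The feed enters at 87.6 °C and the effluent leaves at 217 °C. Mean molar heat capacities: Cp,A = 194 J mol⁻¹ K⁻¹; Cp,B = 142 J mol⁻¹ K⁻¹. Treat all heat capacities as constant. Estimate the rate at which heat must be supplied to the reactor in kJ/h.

Extent of reaction ξ = 0.487 × 220 = 107.14 mol/min
Reaction term: ξ·ΔH°_rxn = 107.14 × 30.6 = 3278.5 kJ/min
Sensible, feed 87.6→25 °C: -2671.8 kJ/min
Outlet flows (mol/min): A 112.86, B 107.14
Sensible, products 25→217 °C: 7124.9 kJ/min
Q = ΔH = 7731.6 kJ/min = 128.86 kW
Heat supplied = 463900 kJ/h

Q_in = 464000 kJ/h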